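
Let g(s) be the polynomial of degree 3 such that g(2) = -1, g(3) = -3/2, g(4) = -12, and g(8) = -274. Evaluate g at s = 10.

-621

Write g(s) = as^3 + bs^2 + cs + d. Substituting each data point gives a linear system:
  8a + 4b + 2c + d = -1
  27a + 9b + 3c + d = -3/2
  64a + 16b + 4c + d = -12
  512a + 64b + 8c + d = -274
Solving the system yields a = -1, b = 4, c = -3/2, d = -6.
So g(s) = -s³ + 4s² - (3/2)s - 6.
Then g(10) = -621.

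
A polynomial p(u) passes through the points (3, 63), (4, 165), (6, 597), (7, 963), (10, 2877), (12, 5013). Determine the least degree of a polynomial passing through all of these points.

Divided differences on the nodes 3, 4, 6, 7, 10, 12:
  order 0: 63  165  597  963  2877  5013
  order 1: 102  216  366  638  1068
  order 2: 38  50  68  86
  order 3: 3  3  3
  order 4: 0  0
  order 5: 0
The order-3 divided differences are all 3 (nonzero) and every higher order vanishes, so the data lies on a polynomial of degree exactly 3.

3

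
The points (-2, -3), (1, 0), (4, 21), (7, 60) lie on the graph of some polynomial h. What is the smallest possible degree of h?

2

Forward differences of the values at t = -2, 1, 4, 7:
  h  : -3  0  21  60
  Δ  : 3  21  39
  Δ^2: 18  18
  Δ^3: 0
The second differences are constant (18) and nonzero, while all higher differences vanish, so the minimal degree is 2.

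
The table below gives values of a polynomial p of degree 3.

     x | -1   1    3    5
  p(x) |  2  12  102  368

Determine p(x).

Write p(x) = ax^3 + bx^2 + cx + d. Substituting each data point gives a linear system:
  -a + b - c + d = 2
  a + b + c + d = 12
  27a + 9b + 3c + d = 102
  125a + 25b + 5c + d = 368
Solving the system yields a = 2, b = 4, c = 3, d = 3.
So p(x) = 2x³ + 4x² + 3x + 3.
Check: p(3) = 102. ✓

p(x) = 2x^3 + 4x^2 + 3x + 3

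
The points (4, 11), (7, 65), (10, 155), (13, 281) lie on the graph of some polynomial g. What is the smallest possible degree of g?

2

Forward differences of the values at x = 4, 7, 10, 13:
  g  : 11  65  155  281
  Δ  : 54  90  126
  Δ^2: 36  36
  Δ^3: 0
The second differences are constant (36) and nonzero, while all higher differences vanish, so the minimal degree is 2.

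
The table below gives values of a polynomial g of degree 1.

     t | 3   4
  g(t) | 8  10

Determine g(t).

g(t) = 2t + 2

Using the Lagrange interpolation formula with nodes 3, 4:
  L_0(t) = (t - 4) / -1
  L_1(t) = (t - 3) / 1
Then g(t) = 8·L_0(t) + 10·L_1(t).
Expanding and collecting terms gives g(t) = 2t + 2.
Check: g(4) = 10. ✓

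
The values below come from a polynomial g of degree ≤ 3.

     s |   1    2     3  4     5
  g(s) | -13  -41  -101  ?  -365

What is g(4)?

-205

On equispaced nodes a degree-3 polynomial has vanishing fourth forward difference, so
  g(1) - 4·g(2) + 6·g(3) - 4·g(4) + g(5) = 0.
Substituting the known values and solving for g(4):
  -4·g(4) = 820
  g(4) = -205.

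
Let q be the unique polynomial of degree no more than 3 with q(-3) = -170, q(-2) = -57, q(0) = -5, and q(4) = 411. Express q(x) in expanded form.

Using the Lagrange interpolation formula with nodes -3, -2, 0, 4:
  L_0(x) = (x + 2)x(x - 4) / -21
  L_1(x) = (x + 3)x(x - 4) / 12
  L_2(x) = (x + 3)(x + 2)(x - 4) / -24
  L_3(x) = (x + 3)(x + 2)x / 168
Then q(x) = -170·L_0(x) - 57·L_1(x) - 5·L_2(x) + 411·L_3(x).
Expanding and collecting terms gives q(x) = 6x³ + x² + 4x - 5.
Check: q(0) = -5. ✓

q(x) = 6x^3 + x^2 + 4x - 5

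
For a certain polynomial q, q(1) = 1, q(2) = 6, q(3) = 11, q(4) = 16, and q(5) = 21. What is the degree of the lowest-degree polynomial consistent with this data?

1

Forward differences of the values at s = 1, 2, 3, 4, 5:
  q  : 1  6  11  16  21
  Δ  : 5  5  5  5
  Δ^2: 0  0  0
  Δ^3: 0  0
  Δ^4: 0
The first differences are constant (5) and nonzero, while all higher differences vanish, so the minimal degree is 1.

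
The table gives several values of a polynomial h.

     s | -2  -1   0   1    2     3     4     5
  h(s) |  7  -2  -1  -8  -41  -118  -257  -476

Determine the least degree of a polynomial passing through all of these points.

3

Forward differences of the values at s = -2, -1, 0, 1, 2, 3, 4, 5:
  h  : 7  -2  -1  -8  -41  -118  -257  -476
  Δ  : -9  1  -7  -33  -77  -139  -219
  Δ^2: 10  -8  -26  -44  -62  -80
  Δ^3: -18  -18  -18  -18  -18
  Δ^4: 0  0  0  0
  Δ^5: 0  0  0
  Δ^6: 0  0
  Δ^7: 0
The third differences are constant (-18) and nonzero, while all higher differences vanish, so the minimal degree is 3.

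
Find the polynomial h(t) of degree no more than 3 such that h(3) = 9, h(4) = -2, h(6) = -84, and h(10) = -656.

h(t) = -t^3 + 3t^2 + 5t - 6

Using the Lagrange interpolation formula with nodes 3, 4, 6, 10:
  L_0(t) = (t - 4)(t - 6)(t - 10) / -21
  L_1(t) = (t - 3)(t - 6)(t - 10) / 12
  L_2(t) = (t - 3)(t - 4)(t - 10) / -24
  L_3(t) = (t - 3)(t - 4)(t - 6) / 168
Then h(t) = 9·L_0(t) - 2·L_1(t) - 84·L_2(t) - 656·L_3(t).
Expanding and collecting terms gives h(t) = -t³ + 3t² + 5t - 6.
Check: h(4) = -2. ✓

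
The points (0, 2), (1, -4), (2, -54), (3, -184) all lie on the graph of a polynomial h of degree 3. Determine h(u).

h(u) = -6u^3 - 4u^2 + 4u + 2

Write h(u) = au^3 + bu^2 + cu + d. Substituting each data point gives a linear system:
  d = 2
  a + b + c + d = -4
  8a + 4b + 2c + d = -54
  27a + 9b + 3c + d = -184
Solving the system yields a = -6, b = -4, c = 4, d = 2.
So h(u) = -6u³ - 4u² + 4u + 2.
Check: h(2) = -54. ✓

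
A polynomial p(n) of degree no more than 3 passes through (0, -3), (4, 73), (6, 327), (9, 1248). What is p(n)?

p(n) = 2n^3 - 2n^2 - 5n - 3

Write p(n) = an^3 + bn^2 + cn + d. Substituting each data point gives a linear system:
  d = -3
  64a + 16b + 4c + d = 73
  216a + 36b + 6c + d = 327
  729a + 81b + 9c + d = 1248
Solving the system yields a = 2, b = -2, c = -5, d = -3.
So p(n) = 2n^3 - 2n^2 - 5n - 3.
Check: p(9) = 1248. ✓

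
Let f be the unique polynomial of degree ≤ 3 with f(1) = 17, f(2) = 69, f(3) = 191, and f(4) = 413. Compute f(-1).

3

Write f(u) = au^3 + bu^2 + cu + d. Substituting each data point gives a linear system:
  a + b + c + d = 17
  8a + 4b + 2c + d = 69
  27a + 9b + 3c + d = 191
  64a + 16b + 4c + d = 413
Solving the system yields a = 5, b = 5, c = 2, d = 5.
So f(u) = 5u³ + 5u² + 2u + 5.
Then f(-1) = 3.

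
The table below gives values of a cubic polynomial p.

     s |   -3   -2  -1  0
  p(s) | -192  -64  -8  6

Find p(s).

Using the Lagrange interpolation formula with nodes -3, -2, -1, 0:
  L_0(s) = (s + 2)(s + 1)s / -6
  L_1(s) = (s + 3)(s + 1)s / 2
  L_2(s) = (s + 3)(s + 2)s / -2
  L_3(s) = (s + 3)(s + 2)(s + 1) / 6
Then p(s) = -192·L_0(s) - 64·L_1(s) - 8·L_2(s) + 6·L_3(s).
Expanding and collecting terms gives p(s) = 5s^3 - 6s^2 + 3s + 6.
Check: p(-1) = -8. ✓

p(s) = 5s^3 - 6s^2 + 3s + 6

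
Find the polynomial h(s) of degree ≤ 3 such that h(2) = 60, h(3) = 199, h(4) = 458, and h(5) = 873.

Write h(s) = as^3 + bs^2 + cs + d. Substituting each data point gives a linear system:
  8a + 4b + 2c + d = 60
  27a + 9b + 3c + d = 199
  64a + 16b + 4c + d = 458
  125a + 25b + 5c + d = 873
Solving the system yields a = 6, b = 6, c = -5, d = -2.
So h(s) = 6s^3 + 6s^2 - 5s - 2.
Check: h(2) = 60. ✓

h(s) = 6s^3 + 6s^2 - 5s - 2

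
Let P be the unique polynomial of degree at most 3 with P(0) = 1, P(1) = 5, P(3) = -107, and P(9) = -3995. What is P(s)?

Using the Lagrange interpolation formula with nodes 0, 1, 3, 9:
  L_0(s) = (s - 1)(s - 3)(s - 9) / -27
  L_1(s) = s(s - 3)(s - 9) / 16
  L_2(s) = s(s - 1)(s - 9) / -36
  L_3(s) = s(s - 1)(s - 3) / 432
Then P(s) = 1·L_0(s) + 5·L_1(s) - 107·L_2(s) - 3995·L_3(s).
Expanding and collecting terms gives P(s) = -6s^3 + 4s^2 + 6s + 1.
Check: P(3) = -107. ✓

P(s) = -6s^3 + 4s^2 + 6s + 1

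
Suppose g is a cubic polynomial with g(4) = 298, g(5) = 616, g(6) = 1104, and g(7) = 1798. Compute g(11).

Forward differences of the values at u = 4, 5, 6, 7:
  g  : 298  616  1104  1798
  Δ  : 318  488  694
  Δ^2: 170  206
  Δ^3: 36
The third differences are constant, confirming degree 3.
Interpolating (Newton forward form) and evaluating at u = 11 gives g(11) = 7354.

7354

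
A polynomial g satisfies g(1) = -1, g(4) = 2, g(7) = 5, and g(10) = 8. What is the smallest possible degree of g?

1

Forward differences of the values at u = 1, 4, 7, 10:
  g  : -1  2  5  8
  Δ  : 3  3  3
  Δ^2: 0  0
  Δ^3: 0
The first differences are constant (3) and nonzero, while all higher differences vanish, so the minimal degree is 1.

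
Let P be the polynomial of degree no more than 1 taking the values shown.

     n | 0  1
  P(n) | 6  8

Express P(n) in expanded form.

Write P(n) = an + b. Substituting each data point gives a linear system:
  b = 6
  a + b = 8
Solving the system yields a = 2, b = 6.
So P(n) = 2n + 6.
Check: P(0) = 6. ✓

P(n) = 2n + 6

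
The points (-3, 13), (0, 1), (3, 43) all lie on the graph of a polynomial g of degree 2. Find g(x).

Write g(x) = ax^2 + bx + c. Substituting each data point gives a linear system:
  9a - 3b + c = 13
  c = 1
  9a + 3b + c = 43
Solving the system yields a = 3, b = 5, c = 1.
So g(x) = 3x² + 5x + 1.
Check: g(0) = 1. ✓

g(x) = 3x^2 + 5x + 1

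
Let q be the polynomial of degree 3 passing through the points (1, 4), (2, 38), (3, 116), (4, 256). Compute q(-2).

Using the Lagrange interpolation formula with nodes 1, 2, 3, 4:
  L_0(x) = (x - 2)(x - 3)(x - 4) / -6
  L_1(x) = (x - 1)(x - 3)(x - 4) / 2
  L_2(x) = (x - 1)(x - 2)(x - 4) / -2
  L_3(x) = (x - 1)(x - 2)(x - 3) / 6
Then q(x) = 4·L_0(x) + 38·L_1(x) + 116·L_2(x) + 256·L_3(x).
Expanding and collecting terms gives q(x) = 3x^3 + 4x^2 + x - 4.
Evaluating at x = -2: q(-2) = -14.

-14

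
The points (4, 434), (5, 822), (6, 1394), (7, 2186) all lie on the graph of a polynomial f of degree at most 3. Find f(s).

Using the Lagrange interpolation formula with nodes 4, 5, 6, 7:
  L_0(s) = (s - 5)(s - 6)(s - 7) / -6
  L_1(s) = (s - 4)(s - 6)(s - 7) / 2
  L_2(s) = (s - 4)(s - 5)(s - 7) / -2
  L_3(s) = (s - 4)(s - 5)(s - 6) / 6
Then f(s) = 434·L_0(s) + 822·L_1(s) + 1394·L_2(s) + 2186·L_3(s).
Expanding and collecting terms gives f(s) = 6s^3 + 2s^2 + 4s + 2.
Check: f(5) = 822. ✓

f(s) = 6s^3 + 2s^2 + 4s + 2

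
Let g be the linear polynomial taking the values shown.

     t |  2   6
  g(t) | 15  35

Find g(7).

Write g(t) = at + b. Substituting each data point gives a linear system:
  2a + b = 15
  6a + b = 35
Solving the system yields a = 5, b = 5.
So g(t) = 5t + 5.
Then g(7) = 40.

40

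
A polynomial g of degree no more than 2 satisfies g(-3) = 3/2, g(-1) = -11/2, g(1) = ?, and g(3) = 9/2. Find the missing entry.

-9/2

On equispaced nodes a degree-2 polynomial has vanishing third forward difference, so
  - g(-3) + 3·g(-1) - 3·g(1) + g(3) = 0.
Substituting the known values and solving for g(1):
  -3·g(1) = 27/2
  g(1) = -9/2.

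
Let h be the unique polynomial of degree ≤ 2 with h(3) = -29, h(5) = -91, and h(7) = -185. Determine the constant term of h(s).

Write h(s) = as^2 + bs + c. Substituting each data point gives a linear system:
  9a + 3b + c = -29
  25a + 5b + c = -91
  49a + 7b + c = -185
Solving the system yields a = -4, b = 1, c = 4.
So h(s) = -4s^2 + s + 4.
The constant term is 4.

4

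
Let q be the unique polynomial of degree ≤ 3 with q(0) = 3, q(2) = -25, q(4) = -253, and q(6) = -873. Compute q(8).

-2077

Write q(t) = at^3 + bt^2 + ct + d. Substituting each data point gives a linear system:
  d = 3
  8a + 4b + 2c + d = -25
  64a + 16b + 4c + d = -253
  216a + 36b + 6c + d = -873
Solving the system yields a = -4, b = -1, c = 4, d = 3.
So q(t) = -4t^3 - t^2 + 4t + 3.
Then q(8) = -2077.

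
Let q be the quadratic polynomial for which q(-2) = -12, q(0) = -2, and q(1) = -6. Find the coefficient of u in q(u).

-1

Write q(u) = au^2 + bu + c. Substituting each data point gives a linear system:
  4a - 2b + c = -12
  c = -2
  a + b + c = -6
Solving the system yields a = -3, b = -1, c = -2.
So q(u) = -3u^2 - u - 2.
The coefficient of u is -1.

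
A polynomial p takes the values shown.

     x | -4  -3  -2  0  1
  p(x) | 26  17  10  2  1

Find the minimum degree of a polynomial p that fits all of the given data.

Divided differences on the nodes -4, -3, -2, 0, 1:
  order 0: 26  17  10  2  1
  order 1: -9  -7  -4  -1
  order 2: 1  1  1
  order 3: 0  0
  order 4: 0
The order-2 divided differences are all 1 (nonzero) and every higher order vanishes, so the data lies on a polynomial of degree exactly 2.

2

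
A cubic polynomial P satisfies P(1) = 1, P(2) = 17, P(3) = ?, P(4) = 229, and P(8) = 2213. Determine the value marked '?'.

The 4 known points determine the degree-3 polynomial uniquely.
Write P(x) = ax^3 + bx^2 + cx + d. Substituting each data point gives a linear system:
  a + b + c + d = 1
  8a + 4b + 2c + d = 17
  64a + 16b + 4c + d = 229
  512a + 64b + 8c + d = 2213
Solving the system yields a = 5, b = -5, c = -4, d = 5.
So P(x) = 5x³ - 5x² - 4x + 5.
Then P(3) = 83.

83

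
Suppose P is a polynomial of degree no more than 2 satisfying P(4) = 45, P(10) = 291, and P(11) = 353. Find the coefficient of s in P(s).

Write P(s) = as^2 + bs + c. Substituting each data point gives a linear system:
  16a + 4b + c = 45
  100a + 10b + c = 291
  121a + 11b + c = 353
Solving the system yields a = 3, b = -1, c = 1.
So P(s) = 3s^2 - s + 1.
The coefficient of s is -1.

-1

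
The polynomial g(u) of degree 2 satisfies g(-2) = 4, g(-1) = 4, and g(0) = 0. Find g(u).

Write g(u) = au^2 + bu + c. Substituting each data point gives a linear system:
  4a - 2b + c = 4
  a - b + c = 4
  c = 0
Solving the system yields a = -2, b = -6, c = 0.
So g(u) = -2u^2 - 6u.
Check: g(-1) = 4. ✓

g(u) = -2u^2 - 6u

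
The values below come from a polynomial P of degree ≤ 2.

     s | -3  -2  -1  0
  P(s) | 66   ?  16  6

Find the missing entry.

The 3 known points determine the degree-2 polynomial uniquely.
Write P(s) = as^2 + bs + c. Substituting each data point gives a linear system:
  9a - 3b + c = 66
  a - b + c = 16
  c = 6
Solving the system yields a = 5, b = -5, c = 6.
So P(s) = 5s^2 - 5s + 6.
Then P(-2) = 36.

36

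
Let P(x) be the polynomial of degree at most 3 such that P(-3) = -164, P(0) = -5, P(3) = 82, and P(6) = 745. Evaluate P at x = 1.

0

Write P(x) = ax^3 + bx^2 + cx + d. Substituting each data point gives a linear system:
  -27a + 9b - 3c + d = -164
  d = -5
  27a + 9b + 3c + d = 82
  216a + 36b + 6c + d = 745
Solving the system yields a = 4, b = -4, c = 5, d = -5.
So P(x) = 4x³ - 4x² + 5x - 5.
Then P(1) = 0.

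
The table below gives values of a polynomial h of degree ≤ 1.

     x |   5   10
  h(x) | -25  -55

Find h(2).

Using the Lagrange interpolation formula with nodes 5, 10:
  L_0(x) = (x - 10) / -5
  L_1(x) = (x - 5) / 5
Then h(x) = -25·L_0(x) - 55·L_1(x).
Expanding and collecting terms gives h(x) = -6x + 5.
Evaluating at x = 2: h(2) = -7.

-7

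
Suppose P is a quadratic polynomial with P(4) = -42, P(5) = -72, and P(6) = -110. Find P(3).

-20

Write P(x) = ax^2 + bx + c. Substituting each data point gives a linear system:
  16a + 4b + c = -42
  25a + 5b + c = -72
  36a + 6b + c = -110
Solving the system yields a = -4, b = 6, c = -2.
So P(x) = -4x² + 6x - 2.
Then P(3) = -20.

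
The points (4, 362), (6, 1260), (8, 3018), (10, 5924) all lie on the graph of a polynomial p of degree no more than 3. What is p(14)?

Write p(x) = ax^3 + bx^2 + cx + d. Substituting each data point gives a linear system:
  64a + 16b + 4c + d = 362
  216a + 36b + 6c + d = 1260
  512a + 64b + 8c + d = 3018
  1000a + 100b + 10c + d = 5924
Solving the system yields a = 6, b = -1/2, c = -2, d = -6.
So p(x) = 6x^3 - (1/2)x^2 - 2x - 6.
Then p(14) = 16332.

16332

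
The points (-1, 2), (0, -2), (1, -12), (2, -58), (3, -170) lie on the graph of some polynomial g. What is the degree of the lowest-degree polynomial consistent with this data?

3

Forward differences of the values at t = -1, 0, 1, 2, 3:
  g  : 2  -2  -12  -58  -170
  Δ  : -4  -10  -46  -112
  Δ^2: -6  -36  -66
  Δ^3: -30  -30
  Δ^4: 0
The third differences are constant (-30) and nonzero, while all higher differences vanish, so the minimal degree is 3.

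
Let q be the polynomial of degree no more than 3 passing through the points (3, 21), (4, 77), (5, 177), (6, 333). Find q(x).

q(x) = 2x^3 - 2x^2 - 4x - 3

Write q(x) = ax^3 + bx^2 + cx + d. Substituting each data point gives a linear system:
  27a + 9b + 3c + d = 21
  64a + 16b + 4c + d = 77
  125a + 25b + 5c + d = 177
  216a + 36b + 6c + d = 333
Solving the system yields a = 2, b = -2, c = -4, d = -3.
So q(x) = 2x^3 - 2x^2 - 4x - 3.
Check: q(3) = 21. ✓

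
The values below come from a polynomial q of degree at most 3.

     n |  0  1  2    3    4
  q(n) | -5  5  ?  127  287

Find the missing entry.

41

On equispaced nodes a degree-3 polynomial has vanishing fourth forward difference, so
  q(0) - 4·q(1) + 6·q(2) - 4·q(3) + q(4) = 0.
Substituting the known values and solving for q(2):
  6·q(2) = 246
  q(2) = 41.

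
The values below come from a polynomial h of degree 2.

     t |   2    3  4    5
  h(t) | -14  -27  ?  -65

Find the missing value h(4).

-44

On equispaced nodes a degree-2 polynomial has vanishing third forward difference, so
  - h(2) + 3·h(3) - 3·h(4) + h(5) = 0.
Substituting the known values and solving for h(4):
  -3·h(4) = 132
  h(4) = -44.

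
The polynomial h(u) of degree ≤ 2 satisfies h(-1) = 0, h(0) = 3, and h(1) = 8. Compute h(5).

Write h(u) = au^2 + bu + c. Substituting each data point gives a linear system:
  a - b + c = 0
  c = 3
  a + b + c = 8
Solving the system yields a = 1, b = 4, c = 3.
So h(u) = u² + 4u + 3.
Then h(5) = 48.

48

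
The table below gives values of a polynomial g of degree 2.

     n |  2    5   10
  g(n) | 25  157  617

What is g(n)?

Using the Lagrange interpolation formula with nodes 2, 5, 10:
  L_0(n) = (n - 5)(n - 10) / 24
  L_1(n) = (n - 2)(n - 10) / -15
  L_2(n) = (n - 2)(n - 5) / 40
Then g(n) = 25·L_0(n) + 157·L_1(n) + 617·L_2(n).
Expanding and collecting terms gives g(n) = 6n^2 + 2n - 3.
Check: g(10) = 617. ✓

g(n) = 6n^2 + 2n - 3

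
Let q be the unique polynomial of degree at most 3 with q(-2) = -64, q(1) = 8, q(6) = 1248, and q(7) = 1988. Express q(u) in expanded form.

q(u) = 6u^3 - 2u^2 + 4u

Using the Lagrange interpolation formula with nodes -2, 1, 6, 7:
  L_0(u) = (u - 1)(u - 6)(u - 7) / -216
  L_1(u) = (u + 2)(u - 6)(u - 7) / 90
  L_2(u) = (u + 2)(u - 1)(u - 7) / -40
  L_3(u) = (u + 2)(u - 1)(u - 6) / 54
Then q(u) = -64·L_0(u) + 8·L_1(u) + 1248·L_2(u) + 1988·L_3(u).
Expanding and collecting terms gives q(u) = 6u^3 - 2u^2 + 4u.
Check: q(6) = 1248. ✓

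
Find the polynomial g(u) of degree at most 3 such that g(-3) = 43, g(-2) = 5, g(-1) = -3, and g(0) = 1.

Using the Lagrange interpolation formula with nodes -3, -2, -1, 0:
  L_0(u) = (u + 2)(u + 1)u / -6
  L_1(u) = (u + 3)(u + 1)u / 2
  L_2(u) = (u + 3)(u + 2)u / -2
  L_3(u) = (u + 3)(u + 2)(u + 1) / 6
Then g(u) = 43·L_0(u) + 5·L_1(u) - 3·L_2(u) + 1·L_3(u).
Expanding and collecting terms gives g(u) = -3u³ - 3u² + 4u + 1.
Check: g(-2) = 5. ✓

g(u) = -3u^3 - 3u^2 + 4u + 1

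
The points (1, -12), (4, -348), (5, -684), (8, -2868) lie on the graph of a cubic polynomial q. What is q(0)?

-4

Write q(u) = au^3 + bu^2 + cu + d. Substituting each data point gives a linear system:
  a + b + c + d = -12
  64a + 16b + 4c + d = -348
  125a + 25b + 5c + d = -684
  512a + 64b + 8c + d = -2868
Solving the system yields a = -6, b = 4, c = -6, d = -4.
So q(u) = -6u^3 + 4u^2 - 6u - 4.
Then q(0) = -4.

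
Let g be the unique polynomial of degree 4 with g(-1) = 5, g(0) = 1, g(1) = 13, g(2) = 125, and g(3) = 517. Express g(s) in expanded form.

g(s) = 4s^4 + 6s^3 + 4s^2 - 2s + 1

Write g(s) = as^4 + bs^3 + cs^2 + ds + e. Substituting each data point gives a linear system:
  a - b + c - d + e = 5
  e = 1
  a + b + c + d + e = 13
  16a + 8b + 4c + 2d + e = 125
  81a + 27b + 9c + 3d + e = 517
Solving the system yields a = 4, b = 6, c = 4, d = -2, e = 1.
So g(s) = 4s^4 + 6s^3 + 4s^2 - 2s + 1.
Check: g(0) = 1. ✓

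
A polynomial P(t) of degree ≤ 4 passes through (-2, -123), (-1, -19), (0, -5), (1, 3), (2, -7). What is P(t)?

Write P(t) = at^4 + bt^3 + ct^2 + dt + e. Substituting each data point gives a linear system:
  16a - 8b + 4c - 2d + e = -123
  a - b + c - d + e = -19
  e = -5
  a + b + c + d + e = 3
  16a + 8b + 4c + 2d + e = -7
Solving the system yields a = -4, b = 6, c = 1, d = 5, e = -5.
So P(t) = -4t⁴ + 6t³ + t² + 5t - 5.
Check: P(-2) = -123. ✓

P(t) = -4t^4 + 6t^3 + t^2 + 5t - 5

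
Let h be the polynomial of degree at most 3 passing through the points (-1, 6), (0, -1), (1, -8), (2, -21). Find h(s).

Write h(s) = as^3 + bs^2 + cs + d. Substituting each data point gives a linear system:
  -a + b - c + d = 6
  d = -1
  a + b + c + d = -8
  8a + 4b + 2c + d = -21
Solving the system yields a = -1, b = 0, c = -6, d = -1.
So h(s) = -s^3 - 6s - 1.
Check: h(2) = -21. ✓

h(s) = -s^3 - 6s - 1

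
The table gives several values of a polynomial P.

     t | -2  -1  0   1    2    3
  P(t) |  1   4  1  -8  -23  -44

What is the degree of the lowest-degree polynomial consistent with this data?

Forward differences of the values at t = -2, -1, 0, 1, 2, 3:
  P  : 1  4  1  -8  -23  -44
  Δ  : 3  -3  -9  -15  -21
  Δ^2: -6  -6  -6  -6
  Δ^3: 0  0  0
  Δ^4: 0  0
  Δ^5: 0
The second differences are constant (-6) and nonzero, while all higher differences vanish, so the minimal degree is 2.

2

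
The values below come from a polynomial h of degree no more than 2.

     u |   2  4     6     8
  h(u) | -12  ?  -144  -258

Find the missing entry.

-62

On equispaced nodes a degree-2 polynomial has vanishing third forward difference, so
  - h(2) + 3·h(4) - 3·h(6) + h(8) = 0.
Substituting the known values and solving for h(4):
  3·h(4) = -186
  h(4) = -62.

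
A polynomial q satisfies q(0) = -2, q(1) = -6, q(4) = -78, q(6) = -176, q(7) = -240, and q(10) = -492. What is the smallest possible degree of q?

2

Divided differences on the nodes 0, 1, 4, 6, 7, 10:
  order 0: -2  -6  -78  -176  -240  -492
  order 1: -4  -24  -49  -64  -84
  order 2: -5  -5  -5  -5
  order 3: 0  0  0
  order 4: 0  0
  order 5: 0
The order-2 divided differences are all -5 (nonzero) and every higher order vanishes, so the data lies on a polynomial of degree exactly 2.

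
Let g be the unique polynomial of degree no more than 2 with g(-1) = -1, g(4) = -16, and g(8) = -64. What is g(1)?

Using the Lagrange interpolation formula with nodes -1, 4, 8:
  L_0(u) = (u - 4)(u - 8) / 45
  L_1(u) = (u + 1)(u - 8) / -20
  L_2(u) = (u + 1)(u - 4) / 36
Then g(u) = -1·L_0(u) - 16·L_1(u) - 64·L_2(u).
Expanding and collecting terms gives g(u) = -u².
Evaluating at u = 1: g(1) = -1.

-1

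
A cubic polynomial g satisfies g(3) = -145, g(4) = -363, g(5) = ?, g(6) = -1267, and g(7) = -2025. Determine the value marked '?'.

-725

The 4 known points determine the degree-3 polynomial uniquely.
Write g(u) = au^3 + bu^2 + cu + d. Substituting each data point gives a linear system:
  27a + 9b + 3c + d = -145
  64a + 16b + 4c + d = -363
  216a + 36b + 6c + d = -1267
  343a + 49b + 7c + d = -2025
Solving the system yields a = -6, b = 0, c = 4, d = 5.
So g(u) = -6u^3 + 4u + 5.
Then g(5) = -725.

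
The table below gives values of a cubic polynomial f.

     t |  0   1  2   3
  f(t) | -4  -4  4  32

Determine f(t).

f(t) = 2t^3 - 2t^2 - 4

Write f(t) = at^3 + bt^2 + ct + d. Substituting each data point gives a linear system:
  d = -4
  a + b + c + d = -4
  8a + 4b + 2c + d = 4
  27a + 9b + 3c + d = 32
Solving the system yields a = 2, b = -2, c = 0, d = -4.
So f(t) = 2t^3 - 2t^2 - 4.
Check: f(2) = 4. ✓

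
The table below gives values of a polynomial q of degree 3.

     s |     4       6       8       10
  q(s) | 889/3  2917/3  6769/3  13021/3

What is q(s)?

Using the Lagrange interpolation formula with nodes 4, 6, 8, 10:
  L_0(s) = (s - 6)(s - 8)(s - 10) / -48
  L_1(s) = (s - 4)(s - 8)(s - 10) / 16
  L_2(s) = (s - 4)(s - 6)(s - 10) / -16
  L_3(s) = (s - 4)(s - 6)(s - 8) / 48
Then q(s) = 889/3·L_0(s) + 2917/3·L_1(s) + 6769/3·L_2(s) + 13021/3·L_3(s).
Expanding and collecting terms gives q(s) = 4s³ + 4s² - 6s + 1/3.
Check: q(8) = 6769/3. ✓

q(s) = 4s^3 + 4s^2 - 6s + 1/3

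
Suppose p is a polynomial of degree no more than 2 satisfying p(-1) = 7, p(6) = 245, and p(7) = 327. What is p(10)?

Write p(u) = au^2 + bu + c. Substituting each data point gives a linear system:
  a - b + c = 7
  36a + 6b + c = 245
  49a + 7b + c = 327
Solving the system yields a = 6, b = 4, c = 5.
So p(u) = 6u^2 + 4u + 5.
Then p(10) = 645.

645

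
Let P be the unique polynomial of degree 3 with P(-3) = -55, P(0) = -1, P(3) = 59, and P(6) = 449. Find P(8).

3157/3

Write P(x) = ax^3 + bx^2 + cx + d. Substituting each data point gives a linear system:
  -27a + 9b - 3c + d = -55
  d = -1
  27a + 9b + 3c + d = 59
  216a + 36b + 6c + d = 449
Solving the system yields a = 2, b = 1/3, c = 1, d = -1.
So P(x) = 2x³ + (1/3)x² + x - 1.
Then P(8) = 3157/3.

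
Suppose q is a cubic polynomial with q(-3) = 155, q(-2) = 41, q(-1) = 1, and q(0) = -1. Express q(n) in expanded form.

Write q(n) = an^3 + bn^2 + cn + d. Substituting each data point gives a linear system:
  -27a + 9b - 3c + d = 155
  -8a + 4b - 2c + d = 41
  -a + b - c + d = 1
  d = -1
Solving the system yields a = -6, b = 1, c = 5, d = -1.
So q(n) = -6n^3 + n^2 + 5n - 1.
Check: q(-1) = 1. ✓

q(n) = -6n^3 + n^2 + 5n - 1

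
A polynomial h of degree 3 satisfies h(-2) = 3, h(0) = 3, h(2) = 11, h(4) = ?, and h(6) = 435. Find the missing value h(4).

On equispaced nodes a degree-3 polynomial has vanishing fourth forward difference, so
  h(-2) - 4·h(0) + 6·h(2) - 4·h(4) + h(6) = 0.
Substituting the known values and solving for h(4):
  -4·h(4) = -492
  h(4) = 123.

123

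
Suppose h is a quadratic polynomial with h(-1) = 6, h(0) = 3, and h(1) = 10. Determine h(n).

Using the Lagrange interpolation formula with nodes -1, 0, 1:
  L_0(n) = n(n - 1) / 2
  L_1(n) = (n + 1)(n - 1) / -1
  L_2(n) = (n + 1)n / 2
Then h(n) = 6·L_0(n) + 3·L_1(n) + 10·L_2(n).
Expanding and collecting terms gives h(n) = 5n^2 + 2n + 3.
Check: h(1) = 10. ✓

h(n) = 5n^2 + 2n + 3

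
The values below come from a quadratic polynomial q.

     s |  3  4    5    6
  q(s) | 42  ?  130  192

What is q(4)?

80

The 3 known points determine the degree-2 polynomial uniquely.
Write q(s) = as^2 + bs + c. Substituting each data point gives a linear system:
  9a + 3b + c = 42
  25a + 5b + c = 130
  36a + 6b + c = 192
Solving the system yields a = 6, b = -4, c = 0.
So q(s) = 6s^2 - 4s.
Then q(4) = 80.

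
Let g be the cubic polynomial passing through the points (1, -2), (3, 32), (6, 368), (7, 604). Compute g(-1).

4

Using the Lagrange interpolation formula with nodes 1, 3, 6, 7:
  L_0(t) = (t - 3)(t - 6)(t - 7) / -60
  L_1(t) = (t - 1)(t - 6)(t - 7) / 24
  L_2(t) = (t - 1)(t - 3)(t - 7) / -15
  L_3(t) = (t - 1)(t - 3)(t - 6) / 24
Then g(t) = -2·L_0(t) + 32·L_1(t) + 368·L_2(t) + 604·L_3(t).
Expanding and collecting terms gives g(t) = 2t³ - t² - 5t + 2.
Evaluating at t = -1: g(-1) = 4.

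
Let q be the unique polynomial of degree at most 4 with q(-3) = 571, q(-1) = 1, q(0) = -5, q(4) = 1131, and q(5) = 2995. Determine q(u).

q(u) = 6u^4 - 5u^3 - 5u^2 - 5

Using the Lagrange interpolation formula with nodes -3, -1, 0, 4, 5:
  L_0(u) = (u + 1)u(u - 4)(u - 5) / 336
  L_1(u) = (u + 3)u(u - 4)(u - 5) / -60
  L_2(u) = (u + 3)(u + 1)(u - 4)(u - 5) / 60
  L_3(u) = (u + 3)(u + 1)u(u - 5) / -140
  L_4(u) = (u + 3)(u + 1)u(u - 4) / 240
Then q(u) = 571·L_0(u) + 1·L_1(u) - 5·L_2(u) + 1131·L_3(u) + 2995·L_4(u).
Expanding and collecting terms gives q(u) = 6u^4 - 5u^3 - 5u^2 - 5.
Check: q(-1) = 1. ✓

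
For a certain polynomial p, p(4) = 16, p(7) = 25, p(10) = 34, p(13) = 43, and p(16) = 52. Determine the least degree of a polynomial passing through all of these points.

Forward differences of the values at t = 4, 7, 10, 13, 16:
  p  : 16  25  34  43  52
  Δ  : 9  9  9  9
  Δ^2: 0  0  0
  Δ^3: 0  0
  Δ^4: 0
The first differences are constant (9) and nonzero, while all higher differences vanish, so the minimal degree is 1.

1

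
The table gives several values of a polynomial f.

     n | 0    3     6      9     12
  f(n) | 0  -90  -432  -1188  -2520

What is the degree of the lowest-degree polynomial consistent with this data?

3

Forward differences of the values at n = 0, 3, 6, 9, 12:
  f  : 0  -90  -432  -1188  -2520
  Δ  : -90  -342  -756  -1332
  Δ^2: -252  -414  -576
  Δ^3: -162  -162
  Δ^4: 0
The third differences are constant (-162) and nonzero, while all higher differences vanish, so the minimal degree is 3.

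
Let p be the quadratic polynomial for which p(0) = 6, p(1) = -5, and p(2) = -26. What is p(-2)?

-2

Write p(t) = at^2 + bt + c. Substituting each data point gives a linear system:
  c = 6
  a + b + c = -5
  4a + 2b + c = -26
Solving the system yields a = -5, b = -6, c = 6.
So p(t) = -5t^2 - 6t + 6.
Then p(-2) = -2.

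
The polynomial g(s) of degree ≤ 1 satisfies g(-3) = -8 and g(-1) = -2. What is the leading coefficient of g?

3

Write g(s) = as + b. Substituting each data point gives a linear system:
  -3a + b = -8
  -a + b = -2
Solving the system yields a = 3, b = 1.
So g(s) = 3s + 1.
The leading coefficient is 3.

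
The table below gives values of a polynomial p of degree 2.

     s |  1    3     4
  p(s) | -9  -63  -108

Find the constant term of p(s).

0

Write p(s) = as^2 + bs + c. Substituting each data point gives a linear system:
  a + b + c = -9
  9a + 3b + c = -63
  16a + 4b + c = -108
Solving the system yields a = -6, b = -3, c = 0.
So p(s) = -6s^2 - 3s.
The constant term is 0.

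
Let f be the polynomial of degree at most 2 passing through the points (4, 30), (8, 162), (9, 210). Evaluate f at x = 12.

Write f(x) = ax^2 + bx + c. Substituting each data point gives a linear system:
  16a + 4b + c = 30
  64a + 8b + c = 162
  81a + 9b + c = 210
Solving the system yields a = 3, b = -3, c = -6.
So f(x) = 3x^2 - 3x - 6.
Then f(12) = 390.

390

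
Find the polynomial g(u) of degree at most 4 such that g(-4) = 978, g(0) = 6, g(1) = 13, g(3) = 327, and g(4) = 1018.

Using the Lagrange interpolation formula with nodes -4, 0, 1, 3, 4:
  L_0(u) = u(u - 1)(u - 3)(u - 4) / 1120
  L_1(u) = (u + 4)(u - 1)(u - 3)(u - 4) / -48
  L_2(u) = (u + 4)u(u - 3)(u - 4) / 30
  L_3(u) = (u + 4)u(u - 1)(u - 4) / -42
  L_4(u) = (u + 4)u(u - 1)(u - 3) / 96
Then g(u) = 978·L_0(u) + 6·L_1(u) + 13·L_2(u) + 327·L_3(u) + 1018·L_4(u).
Expanding and collecting terms gives g(u) = 4u^4 - 2u^2 + 5u + 6.
Check: g(-4) = 978. ✓

g(u) = 4u^4 - 2u^2 + 5u + 6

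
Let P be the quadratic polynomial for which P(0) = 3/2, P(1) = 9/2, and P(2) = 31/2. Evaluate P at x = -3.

81/2

Using the Lagrange interpolation formula with nodes 0, 1, 2:
  L_0(x) = (x - 1)(x - 2) / 2
  L_1(x) = x(x - 2) / -1
  L_2(x) = x(x - 1) / 2
Then P(x) = 3/2·L_0(x) + 9/2·L_1(x) + 31/2·L_2(x).
Expanding and collecting terms gives P(x) = 4x^2 - x + 3/2.
Evaluating at x = -3: P(-3) = 81/2.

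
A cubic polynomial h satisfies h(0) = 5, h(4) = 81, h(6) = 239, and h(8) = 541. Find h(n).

h(n) = n^3 + 3n + 5

Write h(n) = an^3 + bn^2 + cn + d. Substituting each data point gives a linear system:
  d = 5
  64a + 16b + 4c + d = 81
  216a + 36b + 6c + d = 239
  512a + 64b + 8c + d = 541
Solving the system yields a = 1, b = 0, c = 3, d = 5.
So h(n) = n³ + 3n + 5.
Check: h(0) = 5. ✓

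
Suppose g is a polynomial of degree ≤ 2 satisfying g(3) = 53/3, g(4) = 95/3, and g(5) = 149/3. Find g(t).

Using the Lagrange interpolation formula with nodes 3, 4, 5:
  L_0(t) = (t - 4)(t - 5) / 2
  L_1(t) = (t - 3)(t - 5) / -1
  L_2(t) = (t - 3)(t - 4) / 2
Then g(t) = 53/3·L_0(t) + 95/3·L_1(t) + 149/3·L_2(t).
Expanding and collecting terms gives g(t) = 2t² - 1/3.
Check: g(4) = 95/3. ✓

g(t) = 2t^2 - 1/3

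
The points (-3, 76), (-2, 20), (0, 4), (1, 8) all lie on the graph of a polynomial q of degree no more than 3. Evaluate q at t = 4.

-148

Write q(t) = at^3 + bt^2 + ct + d. Substituting each data point gives a linear system:
  -27a + 9b - 3c + d = 76
  -8a + 4b - 2c + d = 20
  d = 4
  a + b + c + d = 8
Solving the system yields a = -3, b = 1, c = 6, d = 4.
So q(t) = -3t^3 + t^2 + 6t + 4.
Then q(4) = -148.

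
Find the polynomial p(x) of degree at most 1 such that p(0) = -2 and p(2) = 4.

Write p(x) = ax + b. Substituting each data point gives a linear system:
  b = -2
  2a + b = 4
Solving the system yields a = 3, b = -2.
So p(x) = 3x - 2.
Check: p(0) = -2. ✓

p(x) = 3x - 2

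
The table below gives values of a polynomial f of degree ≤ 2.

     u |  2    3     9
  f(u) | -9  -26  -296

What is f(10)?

Using the Lagrange interpolation formula with nodes 2, 3, 9:
  L_0(u) = (u - 3)(u - 9) / 7
  L_1(u) = (u - 2)(u - 9) / -6
  L_2(u) = (u - 2)(u - 3) / 42
Then f(u) = -9·L_0(u) - 26·L_1(u) - 296·L_2(u).
Expanding and collecting terms gives f(u) = -4u^2 + 3u + 1.
Evaluating at u = 10: f(10) = -369.

-369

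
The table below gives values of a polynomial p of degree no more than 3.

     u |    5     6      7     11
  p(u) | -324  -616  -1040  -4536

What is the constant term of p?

-4

Write p(u) = au^3 + bu^2 + cu + d. Substituting each data point gives a linear system:
  125a + 25b + 5c + d = -324
  216a + 36b + 6c + d = -616
  343a + 49b + 7c + d = -1040
  1331a + 121b + 11c + d = -4536
Solving the system yields a = -4, b = 6, c = 6, d = -4.
So p(u) = -4u^3 + 6u^2 + 6u - 4.
The constant term is -4.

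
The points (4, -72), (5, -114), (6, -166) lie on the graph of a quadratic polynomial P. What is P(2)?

Forward differences of the values at x = 4, 5, 6:
  P  : -72  -114  -166
  Δ  : -42  -52
  Δ^2: -10
The second differences are constant, confirming degree 2.
Interpolating (Newton forward form) and evaluating at x = 2 gives P(2) = -18.

-18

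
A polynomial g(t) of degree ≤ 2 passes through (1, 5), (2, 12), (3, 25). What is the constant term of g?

Write g(t) = at^2 + bt + c. Substituting each data point gives a linear system:
  a + b + c = 5
  4a + 2b + c = 12
  9a + 3b + c = 25
Solving the system yields a = 3, b = -2, c = 4.
So g(t) = 3t^2 - 2t + 4.
The constant term is 4.

4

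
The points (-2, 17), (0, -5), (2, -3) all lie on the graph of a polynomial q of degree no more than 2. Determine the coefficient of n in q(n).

Write q(n) = an^2 + bn + c. Substituting each data point gives a linear system:
  4a - 2b + c = 17
  c = -5
  4a + 2b + c = -3
Solving the system yields a = 3, b = -5, c = -5.
So q(n) = 3n^2 - 5n - 5.
The coefficient of n is -5.

-5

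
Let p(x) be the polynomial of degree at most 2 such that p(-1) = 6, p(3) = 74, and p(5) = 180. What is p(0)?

Using the Lagrange interpolation formula with nodes -1, 3, 5:
  L_0(x) = (x - 3)(x - 5) / 24
  L_1(x) = (x + 1)(x - 5) / -8
  L_2(x) = (x + 1)(x - 3) / 12
Then p(x) = 6·L_0(x) + 74·L_1(x) + 180·L_2(x).
Expanding and collecting terms gives p(x) = 6x² + 5x + 5.
Evaluating at x = 0: p(0) = 5.

5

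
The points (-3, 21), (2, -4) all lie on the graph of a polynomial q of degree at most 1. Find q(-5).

Using the Lagrange interpolation formula with nodes -3, 2:
  L_0(u) = (u - 2) / -5
  L_1(u) = (u + 3) / 5
Then q(u) = 21·L_0(u) - 4·L_1(u).
Expanding and collecting terms gives q(u) = -5u + 6.
Evaluating at u = -5: q(-5) = 31.

31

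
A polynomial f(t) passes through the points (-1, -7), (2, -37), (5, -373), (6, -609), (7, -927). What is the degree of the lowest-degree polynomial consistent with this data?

Divided differences on the nodes -1, 2, 5, 6, 7:
  order 0: -7  -37  -373  -609  -927
  order 1: -10  -112  -236  -318
  order 2: -17  -31  -41
  order 3: -2  -2
  order 4: 0
The order-3 divided differences are all -2 (nonzero) and every higher order vanishes, so the data lies on a polynomial of degree exactly 3.

3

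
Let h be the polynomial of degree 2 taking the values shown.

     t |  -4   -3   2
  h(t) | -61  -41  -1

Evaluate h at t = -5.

Using the Lagrange interpolation formula with nodes -4, -3, 2:
  L_0(t) = (t + 3)(t - 2) / 6
  L_1(t) = (t + 4)(t - 2) / -5
  L_2(t) = (t + 4)(t + 3) / 30
Then h(t) = -61·L_0(t) - 41·L_1(t) - 1·L_2(t).
Expanding and collecting terms gives h(t) = -2t^2 + 6t - 5.
Evaluating at t = -5: h(-5) = -85.

-85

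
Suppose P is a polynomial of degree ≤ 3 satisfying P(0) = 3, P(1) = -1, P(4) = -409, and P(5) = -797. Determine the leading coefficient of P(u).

Write P(u) = au^3 + bu^2 + cu + d. Substituting each data point gives a linear system:
  d = 3
  a + b + c + d = -1
  64a + 16b + 4c + d = -409
  125a + 25b + 5c + d = -797
Solving the system yields a = -6, b = -3, c = 5, d = 3.
So P(u) = -6u^3 - 3u^2 + 5u + 3.
The leading coefficient is -6.

-6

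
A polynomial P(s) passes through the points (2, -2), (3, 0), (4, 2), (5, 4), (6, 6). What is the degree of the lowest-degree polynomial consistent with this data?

1

Forward differences of the values at s = 2, 3, 4, 5, 6:
  P  : -2  0  2  4  6
  Δ  : 2  2  2  2
  Δ^2: 0  0  0
  Δ^3: 0  0
  Δ^4: 0
The first differences are constant (2) and nonzero, while all higher differences vanish, so the minimal degree is 1.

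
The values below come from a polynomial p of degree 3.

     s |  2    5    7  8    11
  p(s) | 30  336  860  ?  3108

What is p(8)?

The 4 known points determine the degree-3 polynomial uniquely.
Write p(s) = as^3 + bs^2 + cs + d. Substituting each data point gives a linear system:
  8a + 4b + 2c + d = 30
  125a + 25b + 5c + d = 336
  343a + 49b + 7c + d = 860
  1331a + 121b + 11c + d = 3108
Solving the system yields a = 2, b = 4, c = -4, d = 6.
So p(s) = 2s³ + 4s² - 4s + 6.
Then p(8) = 1254.

1254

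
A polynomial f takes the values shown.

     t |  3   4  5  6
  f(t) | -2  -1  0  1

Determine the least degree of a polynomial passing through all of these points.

1

Forward differences of the values at t = 3, 4, 5, 6:
  f  : -2  -1  0  1
  Δ  : 1  1  1
  Δ^2: 0  0
  Δ^3: 0
The first differences are constant (1) and nonzero, while all higher differences vanish, so the minimal degree is 1.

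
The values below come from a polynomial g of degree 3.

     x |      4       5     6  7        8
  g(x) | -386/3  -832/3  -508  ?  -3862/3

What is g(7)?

The 4 known points determine the degree-3 polynomial uniquely.
Write g(x) = ax^3 + bx^2 + cx + d. Substituting each data point gives a linear system:
  64a + 16b + 4c + d = -386/3
  125a + 25b + 5c + d = -832/3
  216a + 36b + 6c + d = -508
  512a + 64b + 8c + d = -3862/3
Solving the system yields a = -3, b = 4, c = -5/3, d = 6.
So g(x) = -3x^3 + 4x^2 - (5/3)x + 6.
Then g(7) = -2516/3.

-2516/3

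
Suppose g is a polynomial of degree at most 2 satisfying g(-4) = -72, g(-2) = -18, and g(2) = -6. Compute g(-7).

Using the Lagrange interpolation formula with nodes -4, -2, 2:
  L_0(u) = (u + 2)(u - 2) / 12
  L_1(u) = (u + 4)(u - 2) / -8
  L_2(u) = (u + 4)(u + 2) / 24
Then g(u) = -72·L_0(u) - 18·L_1(u) - 6·L_2(u).
Expanding and collecting terms gives g(u) = -4u^2 + 3u + 4.
Evaluating at u = -7: g(-7) = -213.

-213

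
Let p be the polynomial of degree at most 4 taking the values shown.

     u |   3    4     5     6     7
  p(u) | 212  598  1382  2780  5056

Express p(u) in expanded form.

p(u) = 2u^4 + 5u^2 + u + 2

Using the Lagrange interpolation formula with nodes 3, 4, 5, 6, 7:
  L_0(u) = (u - 4)(u - 5)(u - 6)(u - 7) / 24
  L_1(u) = (u - 3)(u - 5)(u - 6)(u - 7) / -6
  L_2(u) = (u - 3)(u - 4)(u - 6)(u - 7) / 4
  L_3(u) = (u - 3)(u - 4)(u - 5)(u - 7) / -6
  L_4(u) = (u - 3)(u - 4)(u - 5)(u - 6) / 24
Then p(u) = 212·L_0(u) + 598·L_1(u) + 1382·L_2(u) + 2780·L_3(u) + 5056·L_4(u).
Expanding and collecting terms gives p(u) = 2u^4 + 5u^2 + u + 2.
Check: p(7) = 5056. ✓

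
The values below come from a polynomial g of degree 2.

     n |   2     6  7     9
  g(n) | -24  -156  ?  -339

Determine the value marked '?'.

The 3 known points determine the degree-2 polynomial uniquely.
Write g(n) = an^2 + bn + c. Substituting each data point gives a linear system:
  4a + 2b + c = -24
  36a + 6b + c = -156
  81a + 9b + c = -339
Solving the system yields a = -4, b = -1, c = -6.
So g(n) = -4n² - n - 6.
Then g(7) = -209.

-209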